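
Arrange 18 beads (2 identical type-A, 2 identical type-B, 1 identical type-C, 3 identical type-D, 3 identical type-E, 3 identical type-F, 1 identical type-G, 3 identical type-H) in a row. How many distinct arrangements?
18! / (2! × 2! × 1! × 3! × 3! × 3! × 1! × 3!) = 1235025792000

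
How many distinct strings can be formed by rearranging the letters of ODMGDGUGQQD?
11! / (3! × 1! × 2! × 1! × 3! × 1!) = 554400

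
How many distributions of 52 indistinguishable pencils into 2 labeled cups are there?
C(52+2-1, 2-1) = C(53, 1) = 53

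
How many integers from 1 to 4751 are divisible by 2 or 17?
⌊4751/2⌋ + ⌊4751/17⌋ - ⌊4751/34⌋ = 2375 + 279 - 139 = 2515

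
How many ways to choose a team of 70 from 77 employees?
C(77,70) = 77!/(70!×7!) = 2404808340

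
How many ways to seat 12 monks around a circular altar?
Circular: fix one position, arrange the rest. (12-1)! = 39916800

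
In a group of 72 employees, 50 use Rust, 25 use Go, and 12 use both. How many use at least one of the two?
|A∪B| = |A| + |B| - |A∩B| = 50 + 25 - 12 = 63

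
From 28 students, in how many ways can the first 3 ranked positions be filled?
P(28,3) = 28!/(28-3)! = 19656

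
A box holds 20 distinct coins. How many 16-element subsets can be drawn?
C(20,16) = 20!/(16!×4!) = 4845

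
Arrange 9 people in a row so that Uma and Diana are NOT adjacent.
Total - adjacent = 9! - (9-1)!×2 = 362880 - 80640 = 282240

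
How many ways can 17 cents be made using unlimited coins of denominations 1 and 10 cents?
Coefficient of x^17 in 1/(1-x^1) · 1/(1-x^10). Use j coins of 10 for j = 0..⌊17/10⌋ = 1, the rest in 1s: 1 + 1 = 2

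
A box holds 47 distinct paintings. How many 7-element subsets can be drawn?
C(47,7) = 47!/(7!×40!) = 62891499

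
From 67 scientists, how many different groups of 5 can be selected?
C(67,5) = 67!/(5!×62!) = 9657648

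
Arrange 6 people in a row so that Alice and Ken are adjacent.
Treat as block: (6-1)! × 2! = 120 × 2 = 240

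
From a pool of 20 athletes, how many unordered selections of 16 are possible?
C(20,16) = 20!/(16!×4!) = 4845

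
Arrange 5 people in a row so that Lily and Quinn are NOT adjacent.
Total - adjacent = 5! - (5-1)!×2 = 120 - 48 = 72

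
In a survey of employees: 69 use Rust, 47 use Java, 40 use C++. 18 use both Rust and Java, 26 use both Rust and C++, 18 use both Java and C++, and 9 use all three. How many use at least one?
|A∪B∪C| = 69+47+40-18-26-18+9 = 103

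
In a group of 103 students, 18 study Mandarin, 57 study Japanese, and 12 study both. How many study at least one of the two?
|A∪B| = |A| + |B| - |A∩B| = 18 + 57 - 12 = 63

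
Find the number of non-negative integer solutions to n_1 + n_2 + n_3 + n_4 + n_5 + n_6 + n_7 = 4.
C(4+7-1, 7-1) = C(10, 6) = 210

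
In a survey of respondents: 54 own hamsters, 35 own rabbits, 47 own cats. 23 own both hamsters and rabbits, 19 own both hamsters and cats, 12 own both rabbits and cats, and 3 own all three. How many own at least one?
|A∪B∪C| = 54+35+47-23-19-12+3 = 85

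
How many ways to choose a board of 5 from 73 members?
C(73,5) = 73!/(5!×68!) = 15020334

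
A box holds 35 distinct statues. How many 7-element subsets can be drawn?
C(35,7) = 35!/(7!×28!) = 6724520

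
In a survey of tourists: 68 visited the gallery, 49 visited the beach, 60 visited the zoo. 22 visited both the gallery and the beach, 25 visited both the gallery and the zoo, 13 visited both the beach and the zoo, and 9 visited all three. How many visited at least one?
|A∪B∪C| = 68+49+60-22-25-13+9 = 126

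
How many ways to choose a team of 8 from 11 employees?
C(11,8) = 11!/(8!×3!) = 165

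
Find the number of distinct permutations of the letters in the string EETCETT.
7! / (3! × 1! × 3!) = 140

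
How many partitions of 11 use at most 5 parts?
By conjugation, equals partitions of 11 into parts ≤ 5. Let r_j(i) = number of partitions of i into parts ≤ j, for i = 0..11. r_1(i) = 1 for all i; r_j(i) = r_{j-1}(i) + r_j(i-j). Rows j = 2..5: ≤2: 1 1 2 2 3 3 4 4 5 5 6 6; ≤3: 1 1 2 3 4 5 7 8 10 12 14 16; ≤4: 1 1 2 3 5 6 9 11 15 18 23 27; ≤5: 1 1 2 3 5 7 10 13 18 23 30 37. r_5(11) = 37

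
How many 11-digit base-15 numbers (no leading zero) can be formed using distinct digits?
First digit: 14 choices (nonzero). Then descending: 14 × 14 × 13 × 12 × 11 × 10 × 9 × 8 × 7 × 6 × 5 = 50854003200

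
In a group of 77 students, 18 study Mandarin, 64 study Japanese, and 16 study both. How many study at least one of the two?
|A∪B| = |A| + |B| - |A∩B| = 18 + 64 - 16 = 66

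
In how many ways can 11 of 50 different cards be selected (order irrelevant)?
C(50,11) = 50!/(11!×39!) = 37353738800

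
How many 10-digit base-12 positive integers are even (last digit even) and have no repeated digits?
Last∈{0,2,4,6,8,10}. Last=0: 19958400. Last nonzero: 5×10×P(10,8) = 90720000. Total = 110678400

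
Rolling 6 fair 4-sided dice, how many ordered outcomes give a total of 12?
Coefficient of x^12 in (x + x² + ... + x^4)^6. By inclusion-exclusion on dice exceeding 4: Σ_j (-1)^j C(6,j)·C(12-1-4j, 5) = C(6,0)·C(11,5) - C(6,1)·C(7,5) = 1·462 - 6·21 = 336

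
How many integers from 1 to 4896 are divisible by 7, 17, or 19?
⌊4896/7⌋+⌊4896/17⌋+⌊4896/19⌋ - ⌊4896/119⌋-⌊4896/133⌋-⌊4896/323⌋ + ⌊4896/2261⌋ = 699+288+257 - 41-36-15 + 2 = 1154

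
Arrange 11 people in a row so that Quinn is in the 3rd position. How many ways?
Fix one position: (11-1)! = 3628800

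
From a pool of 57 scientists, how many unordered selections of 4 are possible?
C(57,4) = 57!/(4!×53!) = 395010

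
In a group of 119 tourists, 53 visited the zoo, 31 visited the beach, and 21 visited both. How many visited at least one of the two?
|A∪B| = |A| + |B| - |A∩B| = 53 + 31 - 21 = 63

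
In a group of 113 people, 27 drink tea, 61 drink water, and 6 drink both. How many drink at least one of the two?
|A∪B| = |A| + |B| - |A∩B| = 27 + 61 - 6 = 82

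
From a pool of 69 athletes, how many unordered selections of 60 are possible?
C(69,60) = 69!/(60!×9!) = 56672074888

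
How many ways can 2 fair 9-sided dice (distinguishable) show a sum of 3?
Coefficient of x^3 in (x + x² + ... + x^9)^2. By inclusion-exclusion on dice exceeding 9: Σ_j (-1)^j C(2,j)·C(3-1-9j, 1) = C(2,0)·C(2,1) = 1·2 = 2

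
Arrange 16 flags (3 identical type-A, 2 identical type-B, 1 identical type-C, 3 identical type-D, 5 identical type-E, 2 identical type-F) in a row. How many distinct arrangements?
16! / (3! × 2! × 1! × 3! × 5! × 2!) = 1210809600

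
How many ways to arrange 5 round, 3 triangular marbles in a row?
8! / (5! × 3!) = 56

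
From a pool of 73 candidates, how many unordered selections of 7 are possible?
C(73,7) = 73!/(7!×66!) = 1629348612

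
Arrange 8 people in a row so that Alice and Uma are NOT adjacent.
Total - adjacent = 8! - (8-1)!×2 = 40320 - 10080 = 30240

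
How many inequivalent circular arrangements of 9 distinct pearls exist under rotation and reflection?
(9-1)!/2 = 40320/2 = 20160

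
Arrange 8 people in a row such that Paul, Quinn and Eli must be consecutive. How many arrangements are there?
Treat the 3 as one block: (8-3+1)! × 3! = 720 × 6 = 4320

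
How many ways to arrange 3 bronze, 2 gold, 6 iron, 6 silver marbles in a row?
17! / (3! × 2! × 6! × 6!) = 57177120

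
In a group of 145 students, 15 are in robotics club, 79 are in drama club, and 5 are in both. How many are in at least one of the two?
|A∪B| = |A| + |B| - |A∩B| = 15 + 79 - 5 = 89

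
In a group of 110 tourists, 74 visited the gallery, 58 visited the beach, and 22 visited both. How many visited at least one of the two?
|A∪B| = |A| + |B| - |A∩B| = 74 + 58 - 22 = 110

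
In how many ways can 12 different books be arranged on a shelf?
12! = 479001600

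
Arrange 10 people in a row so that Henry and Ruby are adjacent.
Treat as block: (10-1)! × 2! = 362880 × 2 = 725760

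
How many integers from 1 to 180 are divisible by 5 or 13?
⌊180/5⌋ + ⌊180/13⌋ - ⌊180/65⌋ = 36 + 13 - 2 = 47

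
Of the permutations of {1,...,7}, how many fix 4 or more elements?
Exactly j fixed points: C(7,j)·!(7-j); sum over j ≥ 4 (derangement numbers via !m = (m-1)·(!(m-1) + !(m-2)): !0..!3 = 1, 0, 1, 2). Σ_{j=4}^{7} C(7,j)·!(7-j) = C(7,4)·!3 + C(7,5)·!2 + C(7,6)·!1 + C(7,7)·!0 = 35·2 + 21·1 + 7·0 + 1·1 = 92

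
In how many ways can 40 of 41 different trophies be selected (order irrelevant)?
C(41,40) = 41!/(40!×1!) = 41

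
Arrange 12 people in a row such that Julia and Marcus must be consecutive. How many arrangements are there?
Treat the 2 as one block: (12-2+1)! × 2! = 39916800 × 2 = 79833600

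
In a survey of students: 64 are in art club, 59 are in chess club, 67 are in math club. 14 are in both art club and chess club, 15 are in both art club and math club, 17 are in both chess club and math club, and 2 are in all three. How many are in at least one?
|A∪B∪C| = 64+59+67-14-15-17+2 = 146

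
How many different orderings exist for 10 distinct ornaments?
10! = 3628800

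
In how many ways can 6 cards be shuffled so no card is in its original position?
!6 = Σ_{j=0}^{6} (-1)^j·6!/j! = 720 - 720 + 360 - 120 + 30 - 6 + 1 = 265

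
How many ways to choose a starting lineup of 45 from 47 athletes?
C(47,45) = 47!/(45!×2!) = 1081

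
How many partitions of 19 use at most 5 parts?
By conjugation, equals partitions of 19 into parts ≤ 5. Let r_j(i) = number of partitions of i into parts ≤ j, for i = 0..19. r_1(i) = 1 for all i; r_j(i) = r_{j-1}(i) + r_j(i-j). Rows j = 2..5: ≤2: 1 1 2 2 3 3 4 4 5 5 6 6 7 7 8 8 9 9 10 10; ≤3: 1 1 2 3 4 5 7 8 10 12 14 16 19 21 24 27 30 33 37 40; ≤4: 1 1 2 3 5 6 9 11 15 18 23 27 34 39 47 54 64 72 84 94; ≤5: 1 1 2 3 5 7 10 13 18 23 30 37 47 57 70 84 101 119 141 164. r_5(19) = 164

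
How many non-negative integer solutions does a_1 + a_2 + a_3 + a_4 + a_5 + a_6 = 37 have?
C(37+6-1, 6-1) = C(42, 5) = 850668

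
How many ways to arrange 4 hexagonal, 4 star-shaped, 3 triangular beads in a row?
11! / (4! × 4! × 3!) = 11550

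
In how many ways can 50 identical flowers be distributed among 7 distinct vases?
C(50+7-1, 7-1) = C(56, 6) = 32468436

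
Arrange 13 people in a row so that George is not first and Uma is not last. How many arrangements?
By inclusion-exclusion: 13! - 2×(13-1)! + (13-2)! = 6227020800 - 958003200 + 39916800 = 5308934400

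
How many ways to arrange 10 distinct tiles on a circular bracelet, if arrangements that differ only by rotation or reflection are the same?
(10-1)!/2 = 362880/2 = 181440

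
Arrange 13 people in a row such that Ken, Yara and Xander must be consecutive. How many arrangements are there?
Treat the 3 as one block: (13-3+1)! × 3! = 39916800 × 6 = 239500800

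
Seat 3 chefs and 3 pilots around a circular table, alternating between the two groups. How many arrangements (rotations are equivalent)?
Fix one of the chefs: (3-1)! ways for the remaining chefs, × 3! ways for the pilots = 2 × 6 = 12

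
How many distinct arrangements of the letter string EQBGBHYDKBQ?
11! / (1! × 2! × 1! × 1! × 1! × 1! × 1! × 3!) = 3326400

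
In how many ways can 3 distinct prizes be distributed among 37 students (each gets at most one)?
P(37,3) = 37!/(37-3)! = 46620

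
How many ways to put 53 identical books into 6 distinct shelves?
C(53+6-1, 6-1) = C(58, 5) = 4582116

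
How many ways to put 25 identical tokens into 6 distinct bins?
C(25+6-1, 6-1) = C(30, 5) = 142506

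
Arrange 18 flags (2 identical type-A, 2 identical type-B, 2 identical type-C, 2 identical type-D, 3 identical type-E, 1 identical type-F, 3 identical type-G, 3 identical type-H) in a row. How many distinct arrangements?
18! / (2! × 2! × 2! × 2! × 3! × 1! × 3! × 3!) = 1852538688000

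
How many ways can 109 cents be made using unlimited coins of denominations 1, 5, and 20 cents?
Coefficient of x^109 in 1/(1-x^1) · 1/(1-x^5) · 1/(1-x^20). Case on j = number of 20-cent coins (j = 0..5); remainder r = 109 - 20j is made from {1,5} in ⌊r/5⌋+1 ways. r = 109, 89, 69, 49, 29, 9 → 22 + 18 + 14 + 10 + 6 + 2 = 72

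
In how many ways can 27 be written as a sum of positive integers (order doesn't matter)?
Pentagonal recurrence p(n) = p(n-1) + p(n-2) - p(n-5) - p(n-7) + p(n-12) + p(n-15) - ... gives p(0..26) = 1, 1, 2, 3, 5, 7, 11, 15, 22, 30, 42, 56, 77, 101, 135, 176, 231, 297, 385, 490, 627, 792, 1002, 1255, 1575, 1958, 2436. p(27) = p(26) + p(25) - p(22) - p(20) + p(15) + p(12) - p(5) - p(1) = 2436 + 1958 - 1002 - 627 + 176 + 77 - 7 - 1 = 3010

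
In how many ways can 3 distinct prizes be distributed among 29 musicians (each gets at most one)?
P(29,3) = 29!/(29-3)! = 21924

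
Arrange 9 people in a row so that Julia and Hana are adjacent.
Treat as block: (9-1)! × 2! = 40320 × 2 = 80640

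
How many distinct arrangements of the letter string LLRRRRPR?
8! / (2! × 5! × 1!) = 168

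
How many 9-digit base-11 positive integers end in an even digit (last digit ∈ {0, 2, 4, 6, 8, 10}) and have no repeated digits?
Last∈{0,2,4,6,8,10}. Last=0: 1814400. Last nonzero: 5×9×P(9,7) = 8164800. Total = 9979200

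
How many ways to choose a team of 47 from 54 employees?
C(54,47) = 54!/(47!×7!) = 177100560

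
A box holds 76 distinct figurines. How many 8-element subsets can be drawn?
C(76,8) = 76!/(8!×68!) = 18855883575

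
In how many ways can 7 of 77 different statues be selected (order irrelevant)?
C(77,7) = 77!/(7!×70!) = 2404808340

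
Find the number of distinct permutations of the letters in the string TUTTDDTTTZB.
11! / (6! × 1! × 1! × 1! × 2!) = 27720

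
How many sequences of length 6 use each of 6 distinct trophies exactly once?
6! = 720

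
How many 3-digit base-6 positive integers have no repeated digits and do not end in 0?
Last digit: 5 nonzero choices. First digit: 4 (nonzero, ≠last). Middle 1: P(4,1) = 4. Total = 80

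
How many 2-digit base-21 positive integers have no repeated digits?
First digit: 20 choices (nonzero). Then descending: 20 × 20 = 400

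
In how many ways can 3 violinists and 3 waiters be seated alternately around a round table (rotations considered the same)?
Fix one of the violinists: (3-1)! ways for the remaining violinists, × 3! ways for the waiters = 2 × 6 = 12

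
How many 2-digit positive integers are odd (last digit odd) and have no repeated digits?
Last∈{1,3,5,7,9}. Last=0: 0. Last nonzero: 5×8×P(8,0) = 40. Total = 40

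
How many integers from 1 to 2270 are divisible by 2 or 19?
⌊2270/2⌋ + ⌊2270/19⌋ - ⌊2270/38⌋ = 1135 + 119 - 59 = 1195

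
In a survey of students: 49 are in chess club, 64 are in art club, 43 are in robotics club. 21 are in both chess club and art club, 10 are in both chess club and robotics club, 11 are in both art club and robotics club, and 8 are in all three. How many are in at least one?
|A∪B∪C| = 49+64+43-21-10-11+8 = 122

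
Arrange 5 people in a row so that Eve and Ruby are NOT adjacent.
Total - adjacent = 5! - (5-1)!×2 = 120 - 48 = 72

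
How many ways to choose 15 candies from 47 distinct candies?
C(47,15) = 47!/(15!×32!) = 751616304549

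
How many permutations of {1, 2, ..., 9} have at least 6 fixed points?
Exactly j fixed points: C(9,j)·!(9-j); sum over j ≥ 6 (derangement numbers via !m = (m-1)·(!(m-1) + !(m-2)): !0..!3 = 1, 0, 1, 2). Σ_{j=6}^{9} C(9,j)·!(9-j) = C(9,6)·!3 + C(9,7)·!2 + C(9,8)·!1 + C(9,9)·!0 = 84·2 + 36·1 + 9·0 + 1·1 = 205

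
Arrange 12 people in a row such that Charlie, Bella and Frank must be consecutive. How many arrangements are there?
Treat the 3 as one block: (12-3+1)! × 3! = 3628800 × 6 = 21772800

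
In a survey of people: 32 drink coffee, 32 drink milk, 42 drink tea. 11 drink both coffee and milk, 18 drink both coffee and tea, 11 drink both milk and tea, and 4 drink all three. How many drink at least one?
|A∪B∪C| = 32+32+42-11-18-11+4 = 70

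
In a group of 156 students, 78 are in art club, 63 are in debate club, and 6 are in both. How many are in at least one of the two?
|A∪B| = |A| + |B| - |A∩B| = 78 + 63 - 6 = 135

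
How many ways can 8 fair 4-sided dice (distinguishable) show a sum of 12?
Coefficient of x^12 in (x + x² + ... + x^4)^8. By inclusion-exclusion on dice exceeding 4: Σ_j (-1)^j C(8,j)·C(12-1-4j, 7) = C(8,0)·C(11,7) - C(8,1)·C(7,7) = 1·330 - 8·1 = 322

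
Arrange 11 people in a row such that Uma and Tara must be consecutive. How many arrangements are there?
Treat the 2 as one block: (11-2+1)! × 2! = 3628800 × 2 = 7257600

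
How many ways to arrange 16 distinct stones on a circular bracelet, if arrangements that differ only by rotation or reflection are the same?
(16-1)!/2 = 1307674368000/2 = 653837184000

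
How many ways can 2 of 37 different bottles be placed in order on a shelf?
P(37,2) = 37!/(37-2)! = 1332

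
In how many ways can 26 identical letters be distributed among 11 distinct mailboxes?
C(26+11-1, 11-1) = C(36, 10) = 254186856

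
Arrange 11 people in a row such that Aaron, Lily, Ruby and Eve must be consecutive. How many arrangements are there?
Treat the 4 as one block: (11-4+1)! × 4! = 40320 × 24 = 967680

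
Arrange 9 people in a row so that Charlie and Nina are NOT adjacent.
Total - adjacent = 9! - (9-1)!×2 = 362880 - 80640 = 282240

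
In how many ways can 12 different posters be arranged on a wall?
12! = 479001600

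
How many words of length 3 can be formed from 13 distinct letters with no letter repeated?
P(13,3) = 13!/(13-3)! = 1716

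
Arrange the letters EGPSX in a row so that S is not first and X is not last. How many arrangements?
By inclusion-exclusion: 5! - 2×(5-1)! + (5-2)! = 120 - 48 + 6 = 78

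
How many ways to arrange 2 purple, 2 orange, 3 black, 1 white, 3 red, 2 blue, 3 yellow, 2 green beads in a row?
18! / (2! × 2! × 3! × 1! × 3! × 2! × 3! × 2!) = 1852538688000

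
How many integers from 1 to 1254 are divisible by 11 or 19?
⌊1254/11⌋ + ⌊1254/19⌋ - ⌊1254/209⌋ = 114 + 66 - 6 = 174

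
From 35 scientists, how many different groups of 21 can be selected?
C(35,21) = 35!/(21!×14!) = 2319959400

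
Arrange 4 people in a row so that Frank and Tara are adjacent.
Treat as block: (4-1)! × 2! = 6 × 2 = 12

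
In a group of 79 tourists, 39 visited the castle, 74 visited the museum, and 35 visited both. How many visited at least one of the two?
|A∪B| = |A| + |B| - |A∩B| = 39 + 74 - 35 = 78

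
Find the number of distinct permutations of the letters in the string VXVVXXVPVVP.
11! / (3! × 6! × 2!) = 4620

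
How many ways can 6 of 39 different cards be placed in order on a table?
P(39,6) = 39!/(39-6)! = 2349088560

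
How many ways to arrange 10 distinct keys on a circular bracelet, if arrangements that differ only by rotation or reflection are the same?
(10-1)!/2 = 362880/2 = 181440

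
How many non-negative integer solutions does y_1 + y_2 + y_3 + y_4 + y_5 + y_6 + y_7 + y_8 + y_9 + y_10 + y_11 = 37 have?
C(37+11-1, 11-1) = C(47, 10) = 5178066751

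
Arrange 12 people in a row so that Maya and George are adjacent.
Treat as block: (12-1)! × 2! = 39916800 × 2 = 79833600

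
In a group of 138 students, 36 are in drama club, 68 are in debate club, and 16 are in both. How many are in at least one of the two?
|A∪B| = |A| + |B| - |A∩B| = 36 + 68 - 16 = 88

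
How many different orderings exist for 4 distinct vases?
4! = 24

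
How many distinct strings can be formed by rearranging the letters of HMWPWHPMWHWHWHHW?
16! / (2! × 6! × 6! × 2!) = 10090080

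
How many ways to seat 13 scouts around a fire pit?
Circular: fix one position, arrange the rest. (13-1)! = 479001600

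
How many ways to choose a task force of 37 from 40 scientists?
C(40,37) = 40!/(37!×3!) = 9880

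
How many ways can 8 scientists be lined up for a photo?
8! = 40320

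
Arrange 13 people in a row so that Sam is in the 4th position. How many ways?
Fix one position: (13-1)! = 479001600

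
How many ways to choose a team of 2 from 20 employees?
C(20,2) = 20!/(2!×18!) = 190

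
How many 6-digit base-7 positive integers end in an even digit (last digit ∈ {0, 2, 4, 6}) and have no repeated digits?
Last∈{0,2,4,6}. Last=0: 720. Last nonzero: 3×5×P(5,4) = 1800. Total = 2520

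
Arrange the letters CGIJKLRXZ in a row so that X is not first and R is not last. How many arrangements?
By inclusion-exclusion: 9! - 2×(9-1)! + (9-2)! = 362880 - 80640 + 5040 = 287280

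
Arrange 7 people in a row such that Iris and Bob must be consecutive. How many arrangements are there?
Treat the 2 as one block: (7-2+1)! × 2! = 720 × 2 = 1440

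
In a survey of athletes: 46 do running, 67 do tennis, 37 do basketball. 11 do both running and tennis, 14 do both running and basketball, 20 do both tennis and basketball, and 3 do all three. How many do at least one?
|A∪B∪C| = 46+67+37-11-14-20+3 = 108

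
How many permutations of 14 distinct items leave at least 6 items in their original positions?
Exactly j fixed points: C(14,j)·!(14-j); sum over j ≥ 6 (derangement numbers via !m = (m-1)·(!(m-1) + !(m-2)): !0..!8 = 1, 0, 1, 2, 9, 44, 265, 1854, 14833). Σ_{j=6}^{14} C(14,j)·!(14-j) = C(14,6)·!8 + C(14,7)·!7 + C(14,8)·!6 + C(14,9)·!5 + C(14,10)·!4 + C(14,11)·!3 + C(14,12)·!2 + C(14,13)·!1 + C(14,14)·!0 = 3003·14833 + 3432·1854 + 3003·265 + 2002·44 + 1001·9 + 364·2 + 91·1 + 14·0 + 1·1 = 51800139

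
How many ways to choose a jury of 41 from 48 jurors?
C(48,41) = 48!/(41!×7!) = 73629072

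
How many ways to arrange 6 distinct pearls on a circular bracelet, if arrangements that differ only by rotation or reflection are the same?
(6-1)!/2 = 120/2 = 60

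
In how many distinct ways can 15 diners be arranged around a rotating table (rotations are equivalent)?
Circular: fix one position, arrange the rest. (15-1)! = 87178291200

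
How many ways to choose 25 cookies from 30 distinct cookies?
C(30,25) = 30!/(25!×5!) = 142506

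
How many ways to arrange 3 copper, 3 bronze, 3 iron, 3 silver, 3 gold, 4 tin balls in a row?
19! / (3! × 3! × 3! × 3! × 3! × 4!) = 651819168000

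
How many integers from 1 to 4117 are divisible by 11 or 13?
⌊4117/11⌋ + ⌊4117/13⌋ - ⌊4117/143⌋ = 374 + 316 - 28 = 662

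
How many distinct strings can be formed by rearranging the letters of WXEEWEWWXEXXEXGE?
16! / (5! × 4! × 1! × 6!) = 10090080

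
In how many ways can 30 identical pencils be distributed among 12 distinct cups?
C(30+12-1, 12-1) = C(41, 11) = 3159461968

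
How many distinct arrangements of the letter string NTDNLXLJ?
8! / (1! × 2! × 1! × 1! × 1! × 2!) = 10080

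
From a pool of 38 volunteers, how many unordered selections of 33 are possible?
C(38,33) = 38!/(33!×5!) = 501942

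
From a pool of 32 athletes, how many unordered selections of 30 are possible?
C(32,30) = 32!/(30!×2!) = 496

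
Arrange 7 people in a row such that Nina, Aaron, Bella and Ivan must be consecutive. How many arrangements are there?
Treat the 4 as one block: (7-4+1)! × 4! = 24 × 24 = 576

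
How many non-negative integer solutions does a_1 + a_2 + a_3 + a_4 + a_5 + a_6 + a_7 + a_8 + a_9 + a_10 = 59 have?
C(59+10-1, 10-1) = C(68, 9) = 49280065120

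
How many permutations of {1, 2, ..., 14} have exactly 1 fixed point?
Choose the 1 fixed point C(14,1) = 14, derange the rest: !13 = Σ_{j=0}^{13} (-1)^j·13!/j! = 6227020800 - 6227020800 + 3113510400 - 1037836800 + 259459200 - 51891840 + 8648640 - 1235520 + 154440 - 17160 + 1716 - 156 + 13 - 1 = 2290792932. Product = 14 × 2290792932 = 32071101048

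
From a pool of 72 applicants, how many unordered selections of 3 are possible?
C(72,3) = 72!/(3!×69!) = 59640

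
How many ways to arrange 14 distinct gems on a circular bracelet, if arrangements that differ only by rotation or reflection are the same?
(14-1)!/2 = 6227020800/2 = 3113510400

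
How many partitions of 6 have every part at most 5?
Let r_j(i) = number of partitions of i into parts ≤ j, for i = 0..6. r_1(i) = 1 for all i; r_j(i) = r_{j-1}(i) + r_j(i-j). Rows j = 2..5: ≤2: 1 1 2 2 3 3 4; ≤3: 1 1 2 3 4 5 7; ≤4: 1 1 2 3 5 6 9; ≤5: 1 1 2 3 5 7 10. r_5(6) = 10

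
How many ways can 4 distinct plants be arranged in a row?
4! = 24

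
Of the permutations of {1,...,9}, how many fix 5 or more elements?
Exactly j fixed points: C(9,j)·!(9-j); sum over j ≥ 5 (derangement numbers via !m = (m-1)·(!(m-1) + !(m-2)): !0..!4 = 1, 0, 1, 2, 9). Σ_{j=5}^{9} C(9,j)·!(9-j) = C(9,5)·!4 + C(9,6)·!3 + C(9,7)·!2 + C(9,8)·!1 + C(9,9)·!0 = 126·9 + 84·2 + 36·1 + 9·0 + 1·1 = 1339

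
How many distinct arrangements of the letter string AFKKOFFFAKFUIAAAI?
17! / (3! × 5! × 5! × 2! × 1! × 1!) = 2058376320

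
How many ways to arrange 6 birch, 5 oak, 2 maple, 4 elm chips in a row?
17! / (6! × 5! × 2! × 4!) = 85765680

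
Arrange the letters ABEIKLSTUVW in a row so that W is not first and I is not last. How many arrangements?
By inclusion-exclusion: 11! - 2×(11-1)! + (11-2)! = 39916800 - 7257600 + 362880 = 33022080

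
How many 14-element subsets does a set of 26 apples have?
C(26,14) = 26!/(14!×12!) = 9657700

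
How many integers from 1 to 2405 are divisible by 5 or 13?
⌊2405/5⌋ + ⌊2405/13⌋ - ⌊2405/65⌋ = 481 + 185 - 37 = 629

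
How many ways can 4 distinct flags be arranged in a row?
4! = 24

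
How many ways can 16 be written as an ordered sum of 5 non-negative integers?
C(16+5-1, 5-1) = C(20, 4) = 4845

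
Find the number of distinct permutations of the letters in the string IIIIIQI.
7! / (6! × 1!) = 7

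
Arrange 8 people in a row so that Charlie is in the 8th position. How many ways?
Fix one position: (8-1)! = 5040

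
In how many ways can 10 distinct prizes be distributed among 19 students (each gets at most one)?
P(19,10) = 19!/(19-10)! = 335221286400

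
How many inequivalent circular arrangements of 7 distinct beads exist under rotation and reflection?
(7-1)!/2 = 720/2 = 360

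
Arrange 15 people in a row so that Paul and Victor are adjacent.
Treat as block: (15-1)! × 2! = 87178291200 × 2 = 174356582400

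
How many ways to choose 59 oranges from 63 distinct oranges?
C(63,59) = 63!/(59!×4!) = 595665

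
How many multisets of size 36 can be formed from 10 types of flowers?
C(36+10-1, 10-1) = C(45, 9) = 886163135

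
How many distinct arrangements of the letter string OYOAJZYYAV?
10! / (3! × 1! × 1! × 1! × 2! × 2!) = 151200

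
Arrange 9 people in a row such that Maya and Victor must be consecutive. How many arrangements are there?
Treat the 2 as one block: (9-2+1)! × 2! = 40320 × 2 = 80640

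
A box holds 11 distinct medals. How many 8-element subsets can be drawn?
C(11,8) = 11!/(8!×3!) = 165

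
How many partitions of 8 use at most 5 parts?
By conjugation, equals partitions of 8 into parts ≤ 5. Let r_j(i) = number of partitions of i into parts ≤ j, for i = 0..8. r_1(i) = 1 for all i; r_j(i) = r_{j-1}(i) + r_j(i-j). Rows j = 2..5: ≤2: 1 1 2 2 3 3 4 4 5; ≤3: 1 1 2 3 4 5 7 8 10; ≤4: 1 1 2 3 5 6 9 11 15; ≤5: 1 1 2 3 5 7 10 13 18. r_5(8) = 18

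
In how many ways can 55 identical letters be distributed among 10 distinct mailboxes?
C(55+10-1, 10-1) = C(64, 9) = 27540584512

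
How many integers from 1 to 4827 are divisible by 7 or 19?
⌊4827/7⌋ + ⌊4827/19⌋ - ⌊4827/133⌋ = 689 + 254 - 36 = 907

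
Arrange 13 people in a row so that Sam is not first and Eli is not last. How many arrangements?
By inclusion-exclusion: 13! - 2×(13-1)! + (13-2)! = 6227020800 - 958003200 + 39916800 = 5308934400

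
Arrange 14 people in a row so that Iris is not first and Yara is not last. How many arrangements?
By inclusion-exclusion: 14! - 2×(14-1)! + (14-2)! = 87178291200 - 12454041600 + 479001600 = 75203251200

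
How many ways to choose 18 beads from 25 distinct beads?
C(25,18) = 25!/(18!×7!) = 480700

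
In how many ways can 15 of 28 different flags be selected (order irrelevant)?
C(28,15) = 28!/(15!×13!) = 37442160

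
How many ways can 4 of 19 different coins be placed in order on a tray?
P(19,4) = 19!/(19-4)! = 93024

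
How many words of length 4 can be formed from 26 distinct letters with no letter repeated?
P(26,4) = 26!/(26-4)! = 358800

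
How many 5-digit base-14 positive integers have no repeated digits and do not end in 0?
Last digit: 13 nonzero choices. First digit: 12 (nonzero, ≠last). Middle 3: P(12,3) = 1320. Total = 205920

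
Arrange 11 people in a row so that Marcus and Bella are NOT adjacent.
Total - adjacent = 11! - (11-1)!×2 = 39916800 - 7257600 = 32659200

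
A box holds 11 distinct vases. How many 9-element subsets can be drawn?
C(11,9) = 11!/(9!×2!) = 55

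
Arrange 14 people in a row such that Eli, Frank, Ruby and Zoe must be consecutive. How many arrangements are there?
Treat the 4 as one block: (14-4+1)! × 4! = 39916800 × 24 = 958003200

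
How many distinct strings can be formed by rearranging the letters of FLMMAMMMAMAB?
12! / (1! × 6! × 1! × 1! × 3!) = 110880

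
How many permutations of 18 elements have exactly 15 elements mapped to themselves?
Choose the 15 fixed points C(18,15) = 816, derange the rest: !3 = Σ_{j=0}^{3} (-1)^j·3!/j! = 6 - 6 + 3 - 1 = 2. Product = 816 × 2 = 1632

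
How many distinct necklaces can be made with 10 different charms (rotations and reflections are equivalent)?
(10-1)!/2 = 362880/2 = 181440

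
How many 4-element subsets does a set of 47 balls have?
C(47,4) = 47!/(4!×43!) = 178365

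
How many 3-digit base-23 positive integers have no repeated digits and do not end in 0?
Last digit: 22 nonzero choices. First digit: 21 (nonzero, ≠last). Middle 1: P(21,1) = 21. Total = 9702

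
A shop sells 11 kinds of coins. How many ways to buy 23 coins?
C(23+11-1, 11-1) = C(33, 10) = 92561040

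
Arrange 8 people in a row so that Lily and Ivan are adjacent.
Treat as block: (8-1)! × 2! = 5040 × 2 = 10080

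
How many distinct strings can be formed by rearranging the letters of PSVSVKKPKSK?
11! / (3! × 2! × 4! × 2!) = 69300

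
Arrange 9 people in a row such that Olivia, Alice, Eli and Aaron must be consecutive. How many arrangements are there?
Treat the 4 as one block: (9-4+1)! × 4! = 720 × 24 = 17280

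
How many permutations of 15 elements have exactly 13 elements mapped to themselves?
Choose the 13 fixed points C(15,13) = 105, derange the rest: !2 = Σ_{j=0}^{2} (-1)^j·2!/j! = 2 - 2 + 1 = 1. Product = 105 × 1 = 105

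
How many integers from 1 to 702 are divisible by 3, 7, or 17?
⌊702/3⌋+⌊702/7⌋+⌊702/17⌋ - ⌊702/21⌋-⌊702/51⌋-⌊702/119⌋ + ⌊702/357⌋ = 234+100+41 - 33-13-5 + 1 = 325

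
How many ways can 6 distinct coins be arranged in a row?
6! = 720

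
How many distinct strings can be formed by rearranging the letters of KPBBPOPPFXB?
11! / (1! × 3! × 1! × 4! × 1! × 1!) = 277200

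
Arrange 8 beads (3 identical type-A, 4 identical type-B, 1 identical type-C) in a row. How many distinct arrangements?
8! / (3! × 4! × 1!) = 280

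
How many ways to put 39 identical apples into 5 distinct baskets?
C(39+5-1, 5-1) = C(43, 4) = 123410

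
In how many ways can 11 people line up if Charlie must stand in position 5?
Fix one position: (11-1)! = 3628800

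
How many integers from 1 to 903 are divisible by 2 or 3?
⌊903/2⌋ + ⌊903/3⌋ - ⌊903/6⌋ = 451 + 301 - 150 = 602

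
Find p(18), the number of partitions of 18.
Pentagonal recurrence p(n) = p(n-1) + p(n-2) - p(n-5) - p(n-7) + p(n-12) + p(n-15) - ... gives p(0..17) = 1, 1, 2, 3, 5, 7, 11, 15, 22, 30, 42, 56, 77, 101, 135, 176, 231, 297. p(18) = p(17) + p(16) - p(13) - p(11) + p(6) + p(3) = 297 + 231 - 101 - 56 + 11 + 3 = 385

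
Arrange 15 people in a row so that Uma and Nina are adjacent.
Treat as block: (15-1)! × 2! = 87178291200 × 2 = 174356582400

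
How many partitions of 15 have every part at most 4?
Let r_j(i) = number of partitions of i into parts ≤ j, for i = 0..15. r_1(i) = 1 for all i; r_j(i) = r_{j-1}(i) + r_j(i-j). Rows j = 2..4: ≤2: 1 1 2 2 3 3 4 4 5 5 6 6 7 7 8 8; ≤3: 1 1 2 3 4 5 7 8 10 12 14 16 19 21 24 27; ≤4: 1 1 2 3 5 6 9 11 15 18 23 27 34 39 47 54. r_4(15) = 54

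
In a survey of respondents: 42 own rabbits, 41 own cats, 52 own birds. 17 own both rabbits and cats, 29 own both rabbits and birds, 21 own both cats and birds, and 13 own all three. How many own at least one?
|A∪B∪C| = 42+41+52-17-29-21+13 = 81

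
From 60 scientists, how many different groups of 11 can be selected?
C(60,11) = 60!/(11!×49!) = 342700125300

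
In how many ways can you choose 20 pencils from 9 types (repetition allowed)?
C(20+9-1, 9-1) = C(28, 8) = 3108105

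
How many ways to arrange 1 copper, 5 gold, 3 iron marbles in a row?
9! / (1! × 5! × 3!) = 504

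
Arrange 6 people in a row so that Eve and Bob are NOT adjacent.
Total - adjacent = 6! - (6-1)!×2 = 720 - 240 = 480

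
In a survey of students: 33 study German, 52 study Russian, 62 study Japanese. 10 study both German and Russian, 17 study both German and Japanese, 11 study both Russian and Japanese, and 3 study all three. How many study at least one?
|A∪B∪C| = 33+52+62-10-17-11+3 = 112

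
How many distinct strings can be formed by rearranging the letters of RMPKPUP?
7! / (1! × 1! × 1! × 1! × 3!) = 840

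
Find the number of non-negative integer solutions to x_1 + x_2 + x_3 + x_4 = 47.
C(47+4-1, 4-1) = C(50, 3) = 19600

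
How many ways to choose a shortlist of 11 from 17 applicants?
C(17,11) = 17!/(11!×6!) = 12376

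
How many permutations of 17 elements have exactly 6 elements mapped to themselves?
Choose the 6 fixed points C(17,6) = 12376, derange the rest: !11 = Σ_{j=0}^{11} (-1)^j·11!/j! = 39916800 - 39916800 + 19958400 - 6652800 + 1663200 - 332640 + 55440 - 7920 + 990 - 110 + 11 - 1 = 14684570. Product = 12376 × 14684570 = 181736238320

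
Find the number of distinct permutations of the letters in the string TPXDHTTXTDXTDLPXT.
17! / (6! × 1! × 3! × 2! × 1! × 4!) = 1715313600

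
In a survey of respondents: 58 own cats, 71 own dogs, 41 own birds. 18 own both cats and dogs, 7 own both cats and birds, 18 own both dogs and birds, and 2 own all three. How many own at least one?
|A∪B∪C| = 58+71+41-18-7-18+2 = 129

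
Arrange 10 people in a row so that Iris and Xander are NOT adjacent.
Total - adjacent = 10! - (10-1)!×2 = 3628800 - 725760 = 2903040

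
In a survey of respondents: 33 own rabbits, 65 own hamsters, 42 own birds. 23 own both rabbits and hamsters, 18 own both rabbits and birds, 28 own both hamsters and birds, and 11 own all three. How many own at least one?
|A∪B∪C| = 33+65+42-23-18-28+11 = 82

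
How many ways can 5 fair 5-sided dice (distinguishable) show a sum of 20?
Coefficient of x^20 in (x + x² + ... + x^5)^5. By inclusion-exclusion on dice exceeding 5: Σ_j (-1)^j C(5,j)·C(20-1-5j, 4) = C(5,0)·C(19,4) - C(5,1)·C(14,4) + C(5,2)·C(9,4) - C(5,3)·C(4,4) = 1·3876 - 5·1001 + 10·126 - 10·1 = 121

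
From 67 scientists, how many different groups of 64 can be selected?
C(67,64) = 67!/(64!×3!) = 47905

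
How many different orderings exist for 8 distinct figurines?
8! = 40320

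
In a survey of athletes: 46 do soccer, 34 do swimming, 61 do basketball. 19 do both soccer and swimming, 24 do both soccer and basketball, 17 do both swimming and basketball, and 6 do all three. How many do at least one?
|A∪B∪C| = 46+34+61-19-24-17+6 = 87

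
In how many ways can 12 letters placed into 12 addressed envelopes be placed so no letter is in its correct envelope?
!12 = Σ_{j=0}^{12} (-1)^j·12!/j! = 479001600 - 479001600 + 239500800 - 79833600 + 19958400 - 3991680 + 665280 - 95040 + 11880 - 1320 + 132 - 12 + 1 = 176214841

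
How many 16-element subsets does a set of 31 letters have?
C(31,16) = 31!/(16!×15!) = 300540195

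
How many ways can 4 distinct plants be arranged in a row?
4! = 24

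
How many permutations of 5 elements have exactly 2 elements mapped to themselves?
Choose the 2 fixed points C(5,2) = 10, derange the rest: !3 = Σ_{j=0}^{3} (-1)^j·3!/j! = 6 - 6 + 3 - 1 = 2. Product = 10 × 2 = 20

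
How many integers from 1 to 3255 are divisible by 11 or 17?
⌊3255/11⌋ + ⌊3255/17⌋ - ⌊3255/187⌋ = 295 + 191 - 17 = 469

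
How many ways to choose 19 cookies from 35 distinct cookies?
C(35,19) = 35!/(19!×16!) = 4059928950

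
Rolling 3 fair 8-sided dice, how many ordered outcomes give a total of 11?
Coefficient of x^11 in (x + x² + ... + x^8)^3. By inclusion-exclusion on dice exceeding 8: Σ_j (-1)^j C(3,j)·C(11-1-8j, 2) = C(3,0)·C(10,2) - C(3,1)·C(2,2) = 1·45 - 3·1 = 42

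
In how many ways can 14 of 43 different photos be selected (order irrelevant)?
C(43,14) = 43!/(14!×29!) = 78378960360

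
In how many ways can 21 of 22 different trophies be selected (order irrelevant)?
C(22,21) = 22!/(21!×1!) = 22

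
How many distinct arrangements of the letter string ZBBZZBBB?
8! / (5! × 3!) = 56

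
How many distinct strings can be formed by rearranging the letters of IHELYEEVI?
9! / (1! × 2! × 1! × 1! × 1! × 3!) = 30240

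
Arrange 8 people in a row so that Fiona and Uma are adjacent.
Treat as block: (8-1)! × 2! = 5040 × 2 = 10080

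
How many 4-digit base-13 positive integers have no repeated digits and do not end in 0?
Last digit: 12 nonzero choices. First digit: 11 (nonzero, ≠last). Middle 2: P(11,2) = 110. Total = 14520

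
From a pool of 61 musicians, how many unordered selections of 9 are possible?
C(61,9) = 61!/(9!×52!) = 17341763505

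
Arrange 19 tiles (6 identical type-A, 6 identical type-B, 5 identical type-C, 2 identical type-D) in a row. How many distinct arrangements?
19! / (6! × 6! × 5! × 2!) = 977728752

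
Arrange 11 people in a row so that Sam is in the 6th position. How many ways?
Fix one position: (11-1)! = 3628800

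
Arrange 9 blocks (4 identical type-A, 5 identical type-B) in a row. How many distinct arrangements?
9! / (4! × 5!) = 126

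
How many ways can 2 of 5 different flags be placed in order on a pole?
P(5,2) = 5!/(5-2)! = 20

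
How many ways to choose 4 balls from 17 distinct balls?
C(17,4) = 17!/(4!×13!) = 2380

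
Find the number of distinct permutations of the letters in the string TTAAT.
5! / (2! × 3!) = 10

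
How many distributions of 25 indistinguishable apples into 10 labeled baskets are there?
C(25+10-1, 10-1) = C(34, 9) = 52451256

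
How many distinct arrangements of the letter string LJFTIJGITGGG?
12! / (2! × 1! × 4! × 2! × 2! × 1!) = 2494800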